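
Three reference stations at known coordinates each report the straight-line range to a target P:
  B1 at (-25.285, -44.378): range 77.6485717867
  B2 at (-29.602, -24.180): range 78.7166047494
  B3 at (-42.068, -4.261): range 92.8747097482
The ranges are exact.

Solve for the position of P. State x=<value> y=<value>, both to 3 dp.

eq1: (x + 25.285)² + (y + 44.378)² = 77.6485717867²
eq2: (x + 29.602)² + (y + 24.180)² = 78.7166047494²
eq3: (x + 42.068)² + (y + 4.261)² = 92.8747097482²
eq2−eq1, eq2−eq3 (x²,y² cancel):
  8.634·x − 40.396·y = 1314.790468
  -24.932·x + 39.838·y = -2102.485907
det = 8.634·39.838 − -40.396·-24.932 = -663.191780
x = (1314.790468·39.838 − -40.396·-2102.485907) / -663.191780 = 49.085949
y = (8.634·-2102.485907 − 1314.790468·-24.932) / -663.191780 = -22.056203

x=49.086 y=-22.056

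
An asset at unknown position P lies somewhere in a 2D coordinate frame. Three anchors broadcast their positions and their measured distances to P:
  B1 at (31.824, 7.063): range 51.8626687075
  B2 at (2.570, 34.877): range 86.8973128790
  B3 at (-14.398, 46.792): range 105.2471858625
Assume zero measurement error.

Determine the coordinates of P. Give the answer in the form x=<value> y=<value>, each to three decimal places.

eq1: (x − 31.824)² + (y − 7.063)² = 51.8626687075²
eq2: (x − 2.570)² + (y − 34.877)² = 86.8973128790²
eq3: (x + 14.398)² + (y − 46.792)² = 105.2471858625²
eq1−eq3, eq1−eq2 (x²,y² cancel):
  -92.444·x + 79.458·y = -7053.093004
  -58.508·x + 55.628·y = -4701.049496
det = -92.444·55.628 − 79.458·-58.508 = -493.546168
x = (-7053.093004·55.628 − 79.458·-4701.049496) / -493.546168 = 38.118960
y = (-92.444·-4701.049496 − -7053.093004·-58.508) / -493.546168 = -44.416218

x=38.119 y=-44.416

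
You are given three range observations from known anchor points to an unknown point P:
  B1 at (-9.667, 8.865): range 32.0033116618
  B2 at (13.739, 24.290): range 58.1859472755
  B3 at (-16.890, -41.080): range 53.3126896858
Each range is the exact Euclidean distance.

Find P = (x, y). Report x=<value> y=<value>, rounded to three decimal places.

x=-41.558 y=6.183

eq1: (x + 9.667)² + (y − 8.865)² = 32.0033116618²
eq2: (x − 13.739)² + (y − 24.290)² = 58.1859472755²
eq3: (x + 16.890)² + (y + 41.080)² = 53.3126896858²
eq3−eq2, eq3−eq1 (x²,y² cancel):
  61.258·x + 130.740·y = -1737.435858
  14.446·x + 99.890·y = 17.231538
det = 61.258·99.890 − 130.740·14.446 = 4230.391580
x = (-1737.435858·99.890 − 130.740·17.231538) / 4230.391580 = -41.557694
y = (61.258·17.231538 − -1737.435858·14.446) / 4230.391580 = 6.182541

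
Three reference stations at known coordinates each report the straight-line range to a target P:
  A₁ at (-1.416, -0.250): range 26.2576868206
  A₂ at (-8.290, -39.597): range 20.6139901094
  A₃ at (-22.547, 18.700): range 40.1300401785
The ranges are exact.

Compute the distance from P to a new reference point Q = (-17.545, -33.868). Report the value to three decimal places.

eq1: (x + 1.416)² + (y + 0.250)² = 26.2576868206²
eq2: (x + 8.290)² + (y + 39.597)² = 20.6139901094²
eq3: (x + 22.547)² + (y − 18.700)² = 40.1300401785²
eq1−eq2, eq1−eq3 (x²,y² cancel):
  -13.748·x − 78.694·y = 1899.108482
  -42.262·x + 37.900·y = -64.964355
det = -13.748·37.900 − -78.694·-42.262 = -3846.815028
x = (1899.108482·37.900 − -78.694·-64.964355) / -3846.815028 = -17.381628
y = (-13.748·-64.964355 − 1899.108482·-42.262) / -3846.815028 = -21.096219
|P − Q| = √((-17.381628 − -17.545)² + (-21.096219 − -33.868)²) = 12.772826

12.773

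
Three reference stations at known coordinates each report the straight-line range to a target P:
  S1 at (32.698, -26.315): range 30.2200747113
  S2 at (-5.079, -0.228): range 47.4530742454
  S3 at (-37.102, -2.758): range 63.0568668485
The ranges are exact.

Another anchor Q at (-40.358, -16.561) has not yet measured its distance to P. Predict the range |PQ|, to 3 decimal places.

eq1: (x − 32.698)² + (y + 26.315)² = 30.2200747113²
eq2: (x + 5.079)² + (y + 0.228)² = 47.4530742454²
eq3: (x + 37.102)² + (y + 2.758)² = 63.0568668485²
eq2−eq3, eq2−eq1 (x²,y² cancel):
  -64.046·x − 5.060·y = -366.057458
  75.554·x − 52.174·y = 3074.331544
det = -64.046·-52.174 − -5.060·75.554 = 3723.839244
x = (-366.057458·-52.174 − -5.060·3074.331544) / 3723.839244 = 9.306202
y = (-64.046·3074.331544 − -366.057458·75.554) / 3723.839244 = -45.448131
|P − Q| = √((9.306202 − -40.358)² + (-45.448131 − -16.561)²) = 57.454323

57.454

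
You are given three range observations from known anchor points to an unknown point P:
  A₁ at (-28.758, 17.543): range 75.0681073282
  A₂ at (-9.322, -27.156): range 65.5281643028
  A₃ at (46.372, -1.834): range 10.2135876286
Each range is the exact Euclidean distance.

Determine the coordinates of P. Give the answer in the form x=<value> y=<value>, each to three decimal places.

x=45.746 y=8.360

eq1: (x + 28.758)² + (y − 17.543)² = 75.0681073282²
eq2: (x + 9.322)² + (y + 27.156)² = 65.5281643028²
eq3: (x − 46.372)² + (y + 1.834)² = 10.2135876286²
eq2−eq1, eq2−eq3 (x²,y² cancel):
  -38.872·x + 89.398·y = -1030.849028
  111.388·x + 50.644·y = 5519.000865
det = -38.872·50.644 − 89.398·111.388 = -11926.497992
x = (-1030.849028·50.644 − 89.398·5519.000865) / -11926.497992 = 45.746367
y = (-38.872·5519.000865 − -1030.849028·111.388) / -11926.497992 = 8.360408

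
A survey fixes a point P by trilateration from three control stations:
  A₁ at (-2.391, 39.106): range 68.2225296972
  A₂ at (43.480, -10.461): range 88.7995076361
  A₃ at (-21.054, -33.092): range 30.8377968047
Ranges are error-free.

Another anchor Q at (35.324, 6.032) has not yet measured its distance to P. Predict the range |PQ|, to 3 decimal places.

83.020

eq1: (x + 2.391)² + (y − 39.106)² = 68.2225296972²
eq2: (x − 43.480)² + (y + 10.461)² = 88.7995076361²
eq3: (x + 21.054)² + (y + 33.092)² = 30.8377968047²
eq2−eq3, eq2−eq1 (x²,y² cancel):
  -129.068·x − 45.262·y = 6472.791304
  -91.742·x + 99.134·y = 2766.092194
det = -129.068·99.134 − -45.262·-91.742 = -16947.453516
x = (6472.791304·99.134 − -45.262·2766.092194) / -16947.453516 = -45.250017
y = (-129.068·2766.092194 − 6472.791304·-91.742) / -16947.453516 = -13.973358
|P − Q| = √((-45.250017 − 35.324)² + (-13.973358 − 6.032)²) = 83.020398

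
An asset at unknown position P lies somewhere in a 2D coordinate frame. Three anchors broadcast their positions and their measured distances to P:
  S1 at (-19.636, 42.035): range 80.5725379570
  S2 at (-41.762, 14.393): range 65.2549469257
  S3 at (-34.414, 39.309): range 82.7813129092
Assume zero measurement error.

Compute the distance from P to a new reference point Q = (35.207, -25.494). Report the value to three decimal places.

37.416

eq1: (x + 19.636)² + (y − 42.035)² = 80.5725379570²
eq2: (x + 41.762)² + (y − 14.393)² = 65.2549469257²
eq3: (x + 34.414)² + (y − 39.309)² = 82.7813129092²
eq1−eq2, eq1−eq3 (x²,y² cancel):
  -44.252·x − 55.284·y = 2032.435147
  -29.556·x − 5.452·y = 216.195262
det = -44.252·-5.452 − -55.284·-29.556 = -1392.712000
x = (2032.435147·-5.452 − -55.284·216.195262) / -1392.712000 = -0.625616
y = (-44.252·216.195262 − 2032.435147·-29.556) / -1392.712000 = -36.262760
|P − Q| = √((-0.625616 − 35.207)² + (-36.262760 − -25.494)²) = 37.415806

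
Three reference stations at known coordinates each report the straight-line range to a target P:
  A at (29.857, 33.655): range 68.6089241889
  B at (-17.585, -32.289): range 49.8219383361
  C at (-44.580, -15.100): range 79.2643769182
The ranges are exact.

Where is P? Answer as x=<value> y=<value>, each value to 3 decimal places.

eq1: (x − 29.857)² + (y − 33.655)² = 68.6089241889²
eq2: (x + 17.585)² + (y + 32.289)² = 49.8219383361²
eq3: (x + 44.580)² + (y + 15.100)² = 79.2643769182²
eq2−eq3, eq2−eq1 (x²,y² cancel):
  -53.990·x + 34.378·y = -2937.041255
  94.884·x + 131.888·y = -1552.671211
det = -53.990·131.888 − 34.378·94.884 = -10382.555272
x = (-2937.041255·131.888 − 34.378·-1552.671211) / -10382.555272 = 32.167685
y = (-53.990·-1552.671211 − -2937.041255·94.884) / -10382.555272 = -34.915002

x=32.168 y=-34.915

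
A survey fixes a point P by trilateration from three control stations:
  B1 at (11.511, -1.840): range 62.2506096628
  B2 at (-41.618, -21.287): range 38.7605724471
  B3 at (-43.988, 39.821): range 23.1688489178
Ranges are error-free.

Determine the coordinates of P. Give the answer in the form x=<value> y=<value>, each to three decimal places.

eq1: (x − 11.511)² + (y + 1.840)² = 62.2506096628²
eq2: (x + 41.618)² + (y + 21.287)² = 38.7605724471²
eq3: (x + 43.988)² + (y − 39.821)² = 23.1688489178²
eq1−eq3, eq1−eq2 (x²,y² cancel):
  -110.998·x + 83.322·y = 6723.110307
  -106.258·x − 38.894·y = 4422.061999
det = -110.998·-38.894 − 83.322·-106.258 = 13170.785288
x = (6723.110307·-38.894 − 83.322·4422.061999) / 13170.785288 = -47.828864
y = (-110.998·4422.061999 − 6723.110307·-106.258) / 13170.785288 = 16.972733

x=-47.829 y=16.973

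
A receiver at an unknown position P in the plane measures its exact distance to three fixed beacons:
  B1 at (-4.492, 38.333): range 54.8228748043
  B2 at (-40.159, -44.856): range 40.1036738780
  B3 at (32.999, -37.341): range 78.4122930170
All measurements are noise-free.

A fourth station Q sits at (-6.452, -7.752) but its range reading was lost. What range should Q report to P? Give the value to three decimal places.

32.024

eq1: (x + 4.492)² + (y − 38.333)² = 54.8228748043²
eq2: (x + 40.159)² + (y + 44.856)² = 40.1036738780²
eq3: (x − 32.999)² + (y + 37.341)² = 78.4122930170²
eq1−eq2, eq1−eq3 (x²,y² cancel):
  -71.334·x − 166.378·y = 3532.452007
  74.982·x − 151.348·y = -2149.252765
det = -71.334·-151.348 − -166.378·74.982 = 23271.613428
x = (3532.452007·-151.348 − -166.378·-2149.252765) / 23271.613428 = -38.339324
y = (-71.334·-2149.252765 − 3532.452007·74.982) / 23271.613428 = -4.793631
|P − Q| = √((-38.339324 − -6.452)² + (-4.793631 − -7.752)²) = 32.024262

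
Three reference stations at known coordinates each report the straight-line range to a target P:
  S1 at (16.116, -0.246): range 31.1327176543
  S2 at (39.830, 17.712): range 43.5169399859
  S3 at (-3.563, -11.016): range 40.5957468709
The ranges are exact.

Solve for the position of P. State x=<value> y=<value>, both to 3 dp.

x=34.376 y=-25.462

eq1: (x − 16.116)² + (y + 0.246)² = 31.1327176543²
eq2: (x − 39.830)² + (y − 17.712)² = 43.5169399859²
eq3: (x + 3.563)² + (y + 11.016)² = 40.5957468709²
eq3−eq1, eq3−eq2 (x²,y² cancel):
  39.358·x + 21.540·y = 804.507302
  86.786·x + 57.456·y = 1520.387217
det = 39.358·57.456 − 21.540·86.786 = 391.982808
x = (804.507302·57.456 − 21.540·1520.387217) / 391.982808 = 34.375566
y = (39.358·1520.387217 − 804.507302·86.786) / 391.982808 = -25.461756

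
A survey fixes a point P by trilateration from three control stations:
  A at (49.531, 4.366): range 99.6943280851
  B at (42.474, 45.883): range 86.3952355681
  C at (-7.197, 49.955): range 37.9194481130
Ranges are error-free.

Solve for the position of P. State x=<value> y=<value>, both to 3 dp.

x=-43.698 y=39.682

eq1: (x − 49.531)² + (y − 4.366)² = 99.6943280851²
eq2: (x − 42.474)² + (y − 45.883)² = 86.3952355681²
eq3: (x + 7.197)² + (y − 49.955)² = 37.9194481130²
eq2−eq1, eq2−eq3 (x²,y² cancel):
  14.114·x − 83.034·y = -3911.730771
  -99.342·x + 8.144·y = 4664.260653
det = 14.114·8.144 − -83.034·-99.342 = -8133.819212
x = (-3911.730771·8.144 − -83.034·4664.260653) / -8133.819212 = -43.698424
y = (14.114·4664.260653 − -3911.730771·-99.342) / -8133.819212 = 39.682193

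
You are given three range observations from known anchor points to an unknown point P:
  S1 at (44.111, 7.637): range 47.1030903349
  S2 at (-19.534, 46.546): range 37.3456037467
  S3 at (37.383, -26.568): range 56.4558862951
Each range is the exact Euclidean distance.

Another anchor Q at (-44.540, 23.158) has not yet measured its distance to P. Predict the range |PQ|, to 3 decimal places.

eq1: (x − 44.111)² + (y − 7.637)² = 47.1030903349²
eq2: (x + 19.534)² + (y − 46.546)² = 37.3456037467²
eq3: (x − 37.383)² + (y + 26.568)² = 56.4558862951²
eq3−eq1, eq3−eq2 (x²,y² cancel):
  13.456·x + 68.410·y = 869.322755
  -113.834·x + 146.228·y = 2237.332937
det = 13.456·146.228 − 68.410·-113.834 = 9755.027908
x = (869.322755·146.228 − 68.410·2237.332937) / 9755.027908 = -2.658795
y = (13.456·2237.332937 − 869.322755·-113.834) / 9755.027908 = 13.230515
|P − Q| = √((-2.658795 − -44.540)² + (13.230515 − 23.158)²) = 43.041728

43.042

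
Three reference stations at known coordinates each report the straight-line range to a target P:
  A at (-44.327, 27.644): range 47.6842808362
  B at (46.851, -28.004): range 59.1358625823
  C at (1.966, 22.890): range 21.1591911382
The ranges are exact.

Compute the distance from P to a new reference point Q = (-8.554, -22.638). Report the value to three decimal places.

eq1: (x + 44.327)² + (y − 27.644)² = 47.6842808362²
eq2: (x − 46.851)² + (y + 28.004)² = 59.1358625823²
eq3: (x − 1.966)² + (y − 22.890)² = 21.1591911382²
eq1−eq3, eq1−eq2 (x²,y² cancel):
  92.586·x − 9.508·y = -375.177140
  182.356·x − 111.296·y = -973.093052
det = 92.586·-111.296 − -9.508·182.356 = -8570.610608
x = (-375.177140·-111.296 − -9.508·-973.093052) / -8570.610608 = -3.792442
y = (92.586·-973.093052 − -375.177140·182.356) / -8570.610608 = 2.529457
|P − Q| = √((-3.792442 − -8.554)² + (2.529457 − -22.638)²) = 25.613928

25.614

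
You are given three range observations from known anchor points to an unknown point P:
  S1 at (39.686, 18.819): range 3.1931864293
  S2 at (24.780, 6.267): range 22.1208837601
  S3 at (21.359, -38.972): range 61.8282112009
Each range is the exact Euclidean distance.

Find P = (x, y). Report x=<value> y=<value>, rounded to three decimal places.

eq1: (x − 39.686)² + (y − 18.819)² = 3.1931864293²
eq2: (x − 24.780)² + (y − 6.267)² = 22.1208837601²
eq3: (x − 21.359)² + (y + 38.972)² = 61.8282112009²
eq2−eq3, eq2−eq1 (x²,y² cancel):
  -6.842·x − 90.478·y = -2011.694226
  29.812·x + 25.104·y = 1754.946727
det = -6.842·25.104 − -90.478·29.812 = 2525.568568
x = (-2011.694226·25.104 − -90.478·1754.946727) / 2525.568568 = 42.874503
y = (-6.842·1754.946727 − -2011.694226·29.812) / 2525.568568 = 18.991875

x=42.875 y=18.992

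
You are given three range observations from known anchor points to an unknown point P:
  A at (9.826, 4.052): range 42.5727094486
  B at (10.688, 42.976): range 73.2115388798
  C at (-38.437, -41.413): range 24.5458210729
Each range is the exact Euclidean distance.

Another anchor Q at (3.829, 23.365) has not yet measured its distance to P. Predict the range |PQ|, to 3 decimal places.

52.819

eq1: (x − 9.826)² + (y − 4.052)² = 42.5727094486²
eq2: (x − 10.688)² + (y − 42.976)² = 73.2115388798²
eq3: (x + 38.437)² + (y + 41.413)² = 24.5458210729²
eq2−eq1, eq2−eq3 (x²,y² cancel):
  -1.724·x − 77.848·y = 1699.292895
  -98.250·x − 168.778·y = 5988.701711
det = -1.724·-168.778 − -77.848·-98.250 = -7357.592728
x = (1699.292895·-168.778 − -77.848·5988.701711) / -7357.592728 = -24.383681
y = (-1.724·5988.701711 − 1699.292895·-98.250) / -7357.592728 = -21.288349
|P − Q| = √((-24.383681 − 3.829)² + (-21.288349 − 23.365)²) = 52.819286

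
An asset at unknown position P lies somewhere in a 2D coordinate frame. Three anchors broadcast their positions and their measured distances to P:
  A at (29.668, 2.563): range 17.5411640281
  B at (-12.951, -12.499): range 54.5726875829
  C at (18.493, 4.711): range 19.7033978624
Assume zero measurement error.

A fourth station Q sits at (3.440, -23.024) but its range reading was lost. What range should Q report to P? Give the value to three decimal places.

51.064

eq1: (x − 29.668)² + (y − 2.563)² = 17.5411640281²
eq2: (x + 12.951)² + (y + 12.499)² = 54.5726875829²
eq3: (x − 18.493)² + (y − 4.711)² = 19.7033978624²
eq1−eq2, eq1−eq3 (x²,y² cancel):
  -85.238·x − 30.124·y = -3233.291586
  -22.350·x + 4.296·y = -603.106075
det = -85.238·4.296 − -30.124·-22.350 = -1039.453848
x = (-3233.291586·4.296 − -30.124·-603.106075) / -1039.453848 = 30.841377
y = (-85.238·-603.106075 − -3233.291586·-22.350) / -1039.453848 = 20.064875
|P − Q| = √((30.841377 − 3.440)² + (20.064875 − -23.024)²) = 51.063554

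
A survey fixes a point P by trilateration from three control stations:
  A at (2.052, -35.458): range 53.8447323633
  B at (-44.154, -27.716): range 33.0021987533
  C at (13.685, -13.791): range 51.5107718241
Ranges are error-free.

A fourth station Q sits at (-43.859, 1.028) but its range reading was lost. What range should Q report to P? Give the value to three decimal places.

9.606

eq1: (x − 2.052)² + (y + 35.458)² = 53.8447323633²
eq2: (x + 44.154)² + (y + 27.716)² = 33.0021987533²
eq3: (x − 13.685)² + (y + 13.791)² = 51.5107718241²
eq1−eq2, eq1−eq3 (x²,y² cancel):
  -92.412·x + 15.484·y = 3266.381985
  23.266·x + 43.334·y = -638.113973
det = -92.412·43.334 − 15.484·23.266 = -4364.832352
x = (3266.381985·43.334 − 15.484·-638.113973) / -4364.832352 = -34.692273
y = (-92.412·-638.113973 − 3266.381985·23.266) / -4364.832352 = 3.900781
|P − Q| = √((-34.692273 − -43.859)² + (3.900781 − 1.028)²) = 9.606340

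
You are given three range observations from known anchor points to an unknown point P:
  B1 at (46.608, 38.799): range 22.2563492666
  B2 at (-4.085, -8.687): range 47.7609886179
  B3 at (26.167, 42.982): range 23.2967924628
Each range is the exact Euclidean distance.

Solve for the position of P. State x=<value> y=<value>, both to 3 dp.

x=33.446 y=20.852

eq1: (x − 46.608)² + (y − 38.799)² = 22.2563492666²
eq2: (x + 4.085)² + (y + 8.687)² = 47.7609886179²
eq3: (x − 26.167)² + (y − 42.982)² = 23.2967924628²
eq3−eq2, eq3−eq1 (x²,y² cancel):
  -60.504·x − 103.338·y = -4178.384514
  40.882·x − 8.366·y = 1192.899308
det = -60.504·-8.366 − -103.338·40.882 = 4730.840580
x = (-4178.384514·-8.366 − -103.338·1192.899308) / 4730.840580 = 33.446106
y = (-60.504·1192.899308 − -4178.384514·40.882) / 4730.840580 = 20.851587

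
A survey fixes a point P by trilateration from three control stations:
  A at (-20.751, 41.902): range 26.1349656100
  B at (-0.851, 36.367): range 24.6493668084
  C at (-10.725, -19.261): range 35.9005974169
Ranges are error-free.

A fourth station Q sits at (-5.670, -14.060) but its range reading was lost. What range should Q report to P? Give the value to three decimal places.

eq1: (x + 20.751)² + (y − 41.902)² = 26.1349656100²
eq2: (x + 0.851)² + (y − 36.367)² = 24.6493668084²
eq3: (x + 10.725)² + (y + 19.261)² = 35.9005974169²
eq1−eq2, eq1−eq3 (x²,y² cancel):
  39.800·x − 11.070·y = -787.653572
  20.052·x − 122.326·y = -2306.186326
det = 39.800·-122.326 − -11.070·20.052 = -4646.599160
x = (-787.653572·-122.326 − -11.070·-2306.186326) / -4646.599160 = -15.241476
y = (39.800·-2306.186326 − -787.653572·20.052) / -4646.599160 = 16.354367
|P − Q| = √((-15.241476 − -5.670)² + (16.354367 − -14.060)²) = 31.884900

31.885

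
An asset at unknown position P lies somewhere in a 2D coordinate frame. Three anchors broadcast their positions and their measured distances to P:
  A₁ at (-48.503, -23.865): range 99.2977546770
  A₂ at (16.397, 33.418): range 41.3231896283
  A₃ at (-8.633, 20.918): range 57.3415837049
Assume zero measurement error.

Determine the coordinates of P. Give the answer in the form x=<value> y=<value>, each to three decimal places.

eq1: (x + 48.503)² + (y + 23.865)² = 99.2977546770²
eq2: (x − 16.397)² + (y − 33.418)² = 41.3231896283²
eq3: (x + 8.633)² + (y − 20.918)² = 57.3415837049²
eq3−eq1, eq3−eq2 (x²,y² cancel):
  -79.740·x − 89.566·y = -4161.999041
  50.060·x + 25.000·y = 2453.984141
det = -79.740·25.000 − -89.566·50.060 = 2490.173960
x = (-4161.999041·25.000 − -89.566·2453.984141) / 2490.173960 = 46.480113
y = (-79.740·2453.984141 − -4161.999041·50.060) / 2490.173960 = 5.087587

x=46.480 y=5.088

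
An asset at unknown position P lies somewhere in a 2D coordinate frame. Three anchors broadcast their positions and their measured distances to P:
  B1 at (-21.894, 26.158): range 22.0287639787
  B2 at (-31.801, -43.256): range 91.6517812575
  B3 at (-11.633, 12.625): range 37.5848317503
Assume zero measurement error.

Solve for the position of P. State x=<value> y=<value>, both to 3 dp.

x=-24.124 y=48.074

eq1: (x + 21.894)² + (y − 26.158)² = 22.0287639787²
eq2: (x + 31.801)² + (y + 43.256)² = 91.6517812575²
eq3: (x + 11.633)² + (y − 12.625)² = 37.5848317503²
eq1−eq2, eq1−eq3 (x²,y² cancel):
  -19.814·x − 138.828·y = -6195.985628
  20.522·x − 27.066·y = -1796.224021
det = -19.814·-27.066 − -138.828·20.522 = 3385.313940
x = (-6195.985628·-27.066 − -138.828·-1796.224021) / 3385.313940 = -24.123506
y = (-19.814·-1796.224021 − -6195.985628·20.522) / 3385.313940 = 48.073651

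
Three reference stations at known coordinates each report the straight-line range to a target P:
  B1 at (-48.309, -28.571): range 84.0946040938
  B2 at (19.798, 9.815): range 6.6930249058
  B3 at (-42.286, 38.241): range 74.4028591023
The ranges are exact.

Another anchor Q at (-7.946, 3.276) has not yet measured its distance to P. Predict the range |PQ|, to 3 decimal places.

35.060

eq1: (x + 48.309)² + (y + 28.571)² = 84.0946040938²
eq2: (x − 19.798)² + (y − 9.815)² = 6.6930249058²
eq3: (x + 42.286)² + (y − 38.241)² = 74.4028591023²
eq1−eq2, eq1−eq3 (x²,y² cancel):
  136.214·x + 76.772·y = 4365.339362
  12.046·x + 133.624·y = 1636.535350
det = 136.214·133.624 − 76.772·12.046 = 17276.664024
x = (4365.339362·133.624 − 76.772·1636.535350) / 17276.664024 = 26.490879
y = (136.214·1636.535350 − 4365.339362·12.046) / 17276.664024 = 9.859204
|P − Q| = √((26.490879 − -7.946)² + (9.859204 − 3.276)²) = 35.060479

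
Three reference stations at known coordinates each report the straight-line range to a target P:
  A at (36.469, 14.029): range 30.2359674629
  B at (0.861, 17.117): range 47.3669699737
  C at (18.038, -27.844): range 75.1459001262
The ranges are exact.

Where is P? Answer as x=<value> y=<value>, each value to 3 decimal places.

eq1: (x − 36.469)² + (y − 14.029)² = 30.2359674629²
eq2: (x − 0.861)² + (y − 17.117)² = 47.3669699737²
eq3: (x − 18.038)² + (y + 27.844)² = 75.1459001262²
eq3−eq1, eq3−eq2 (x²,y² cancel):
  36.862·x + 83.746·y = 5158.835599
  -34.354·x + 89.922·y = 2596.351691
det = 36.862·89.922 − 83.746·-34.354 = 6191.714848
x = (5158.835599·89.922 − 83.746·2596.351691) / 6191.714848 = 39.804602
y = (36.862·2596.351691 − 5158.835599·-34.354) / 6191.714848 = 44.080414

x=39.805 y=44.080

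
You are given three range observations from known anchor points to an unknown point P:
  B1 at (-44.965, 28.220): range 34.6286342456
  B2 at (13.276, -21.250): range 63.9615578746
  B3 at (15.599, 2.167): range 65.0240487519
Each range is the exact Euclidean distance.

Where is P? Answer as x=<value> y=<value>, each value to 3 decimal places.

x=-48.886 y=-6.186

eq1: (x + 44.965)² + (y − 28.220)² = 34.6286342456²
eq2: (x − 13.276)² + (y + 21.250)² = 63.9615578746²
eq3: (x − 15.599)² + (y − 2.167)² = 65.0240487519²
eq1−eq2, eq1−eq3 (x²,y² cancel):
  116.482·x − 98.940·y = -5082.343525
  121.128·x − 52.106·y = -5599.179541
det = 116.482·-52.106 − -98.940·121.128 = 5914.993228
x = (-5082.343525·-52.106 − -98.940·-5599.179541) / 5914.993228 = -48.886317
y = (116.482·-5599.179541 − -5082.343525·121.128) / 5914.993228 = -6.185895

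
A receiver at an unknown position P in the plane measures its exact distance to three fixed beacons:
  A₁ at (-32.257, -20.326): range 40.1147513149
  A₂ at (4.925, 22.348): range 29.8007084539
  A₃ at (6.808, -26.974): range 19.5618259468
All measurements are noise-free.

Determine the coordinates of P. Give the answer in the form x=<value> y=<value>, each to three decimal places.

x=5.732 y=-7.442

eq1: (x + 32.257)² + (y + 20.326)² = 40.1147513149²
eq2: (x − 4.925)² + (y − 22.348)² = 29.8007084539²
eq3: (x − 6.808)² + (y + 26.974)² = 19.5618259468²
eq2−eq3, eq2−eq1 (x²,y² cancel):
  3.766·x − 98.644·y = 755.674001
  -74.364·x − 85.348·y = 208.860547
det = 3.766·-85.348 − -98.644·-74.364 = -7656.982984
x = (755.674001·-85.348 − -98.644·208.860547) / -7656.982984 = 5.732339
y = (3.766·208.860547 − 755.674001·-74.364) / -7656.982984 = -7.441771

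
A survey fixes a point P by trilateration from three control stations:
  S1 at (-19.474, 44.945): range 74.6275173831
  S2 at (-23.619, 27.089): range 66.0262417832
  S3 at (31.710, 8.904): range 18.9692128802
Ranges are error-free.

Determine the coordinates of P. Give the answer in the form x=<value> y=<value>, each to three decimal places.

x=30.971 y=-10.051

eq1: (x + 19.474)² + (y − 44.945)² = 74.6275173831²
eq2: (x + 23.619)² + (y − 27.089)² = 66.0262417832²
eq3: (x − 31.710)² + (y − 8.904)² = 18.9692128802²
eq3−eq2, eq3−eq1 (x²,y² cancel):
  -110.658·x + 36.370·y = -3792.767801
  -102.368·x + 72.082·y = -3894.950928
det = -110.658·72.082 − 36.370·-102.368 = -4253.325796
x = (-3792.767801·72.082 − 36.370·-3894.950928) / -4253.325796 = 30.971275
y = (-110.658·-3894.950928 − -3792.767801·-102.368) / -4253.325796 = -10.050823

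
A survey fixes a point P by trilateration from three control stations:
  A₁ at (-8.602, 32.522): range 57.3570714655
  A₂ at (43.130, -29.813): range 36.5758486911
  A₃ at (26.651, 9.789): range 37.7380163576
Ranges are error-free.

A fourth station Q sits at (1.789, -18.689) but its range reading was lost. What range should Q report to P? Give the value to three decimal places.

6.733

eq1: (x + 8.602)² + (y − 32.522)² = 57.3570714655²
eq2: (x − 43.130)² + (y + 29.813)² = 36.5758486911²
eq3: (x − 26.651)² + (y − 9.789)² = 37.7380163576²
eq3−eq1, eq3−eq2 (x²,y² cancel):
  -70.506·x + 45.466·y = -1540.101202
  32.958·x − 79.204·y = 2029.276718
det = -70.506·-79.204 − 45.466·32.958 = 4085.888796
x = (-1540.101202·-79.204 − 45.466·2029.276718) / 4085.888796 = 7.273590
y = (-70.506·2029.276718 − -1540.101202·32.958) / 4085.888796 = -22.594234
|P − Q| = √((7.273590 − 1.789)² + (-22.594234 − -18.689)²) = 6.732873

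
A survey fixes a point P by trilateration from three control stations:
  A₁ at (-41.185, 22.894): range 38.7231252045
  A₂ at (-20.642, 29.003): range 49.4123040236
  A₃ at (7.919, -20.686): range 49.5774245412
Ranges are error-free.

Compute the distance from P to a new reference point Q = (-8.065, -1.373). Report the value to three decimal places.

36.353

eq1: (x + 41.185)² + (y − 22.894)² = 38.7231252045²
eq2: (x + 20.642)² + (y − 29.003)² = 49.4123040236²
eq3: (x − 7.919)² + (y + 20.686)² = 49.5774245412²
eq3−eq2, eq3−eq1 (x²,y² cancel):
  -57.122·x + 99.378·y = 792.990251
  -98.208·x + 87.160·y = 2688.158903
det = -57.122·87.160 − 99.378·-98.208 = 4780.961104
x = (792.990251·87.160 − 99.378·2688.158903) / 4780.961104 = -41.419878
y = (-57.122·2688.158903 − 792.990251·-98.208) / 4780.961104 = -15.828413
|P − Q| = √((-41.419878 − -8.065)² + (-15.828413 − -1.373)²) = 36.352536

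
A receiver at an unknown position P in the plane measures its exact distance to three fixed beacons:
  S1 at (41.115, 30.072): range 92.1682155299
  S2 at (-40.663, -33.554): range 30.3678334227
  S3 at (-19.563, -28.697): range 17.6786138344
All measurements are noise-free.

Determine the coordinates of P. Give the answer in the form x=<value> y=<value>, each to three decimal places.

eq1: (x − 41.115)² + (y − 30.072)² = 92.1682155299²
eq2: (x + 40.663)² + (y + 33.554)² = 30.3678334227²
eq3: (x + 19.563)² + (y + 28.697)² = 17.6786138344²
eq3−eq1, eq3−eq2 (x²,y² cancel):
  121.356·x + 117.538·y = -6793.906936
  -42.200·x − 9.714·y = 963.449787
det = 121.356·-9.714 − 117.538·-42.200 = 3781.251416
x = (-6793.906936·-9.714 − 117.538·963.449787) / 3781.251416 = -12.494792
y = (121.356·963.449787 − -6793.906936·-42.200) / 3781.251416 = -44.901130

x=-12.495 y=-44.901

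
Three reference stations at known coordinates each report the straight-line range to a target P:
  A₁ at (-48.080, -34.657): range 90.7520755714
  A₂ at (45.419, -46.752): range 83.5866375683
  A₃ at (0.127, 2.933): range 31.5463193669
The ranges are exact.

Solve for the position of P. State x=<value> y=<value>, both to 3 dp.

x=14.619 y=30.953

eq1: (x + 48.080)² + (y + 34.657)² = 90.7520755714²
eq2: (x − 45.419)² + (y + 46.752)² = 83.5866375683²
eq3: (x − 0.127)² + (y − 2.933)² = 31.5463193669²
eq3−eq2, eq3−eq1 (x²,y² cancel):
  90.584·x − 99.370·y = -1751.539267
  -96.414·x − 75.180·y = -3736.593524
det = 90.584·-75.180 − -99.370·-96.414 = -16390.764300
x = (-1751.539267·-75.180 − -99.370·-3736.593524) / -16390.764300 = 14.619488
y = (90.584·-3736.593524 − -1751.539267·-96.414) / -16390.764300 = 30.953315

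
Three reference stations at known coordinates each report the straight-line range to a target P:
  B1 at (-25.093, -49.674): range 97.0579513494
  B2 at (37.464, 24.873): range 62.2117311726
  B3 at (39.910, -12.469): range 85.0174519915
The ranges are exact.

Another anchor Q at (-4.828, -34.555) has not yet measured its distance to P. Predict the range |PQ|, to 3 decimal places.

eq1: (x + 25.093)² + (y + 49.674)² = 97.0579513494²
eq2: (x − 37.464)² + (y − 24.873)² = 62.2117311726²
eq3: (x − 39.910)² + (y + 12.469)² = 85.0174519915²
eq1−eq2, eq1−eq3 (x²,y² cancel):
  125.114·x + 149.094·y = 4474.998925
  130.006·x + 74.410·y = 843.397913
det = 125.114·74.410 − 149.094·130.006 = -10073.381824
x = (4474.998925·74.410 − 149.094·843.397913) / -10073.381824 = -20.572942
y = (125.114·843.397913 − 4474.998925·130.006) / -10073.381824 = 47.278643
|P − Q| = √((-20.572942 − -4.828)² + (47.278643 − -34.555)²) = 83.334557

83.335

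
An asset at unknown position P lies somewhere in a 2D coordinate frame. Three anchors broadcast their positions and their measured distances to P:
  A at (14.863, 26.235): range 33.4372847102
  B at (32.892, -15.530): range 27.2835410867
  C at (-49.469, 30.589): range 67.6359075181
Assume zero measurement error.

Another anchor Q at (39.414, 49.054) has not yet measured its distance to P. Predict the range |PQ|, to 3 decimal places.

eq1: (x − 14.863)² + (y − 26.235)² = 33.4372847102²
eq2: (x − 32.892)² + (y + 15.530)² = 27.2835410867²
eq3: (x + 49.469)² + (y − 30.589)² = 67.6359075181²
eq3−eq1, eq3−eq2 (x²,y² cancel):
  128.664·x − 8.708·y = 982.879089
  164.722·x − 92.238·y = 1770.420054
det = 128.664·-92.238 − -8.708·164.722 = -10433.310856
x = (982.879089·-92.238 − -8.708·1770.420054) / -10433.310856 = 7.211707
y = (128.664·1770.420054 − 982.879089·164.722) / -10433.310856 = -6.315111
|P − Q| = √((7.211707 − 39.414)² + (-6.315111 − 49.054)²) = 64.052526

64.053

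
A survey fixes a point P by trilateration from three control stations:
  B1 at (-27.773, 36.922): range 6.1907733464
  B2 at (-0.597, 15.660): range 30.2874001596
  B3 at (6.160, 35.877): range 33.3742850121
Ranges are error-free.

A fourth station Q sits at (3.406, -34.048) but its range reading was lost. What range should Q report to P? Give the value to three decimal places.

eq1: (x + 27.773)² + (y − 36.922)² = 6.1907733464²
eq2: (x + 0.597)² + (y − 15.660)² = 30.2874001596²
eq3: (x − 6.160)² + (y − 35.877)² = 33.3742850121²
eq1−eq2, eq1−eq3 (x²,y² cancel):
  54.352·x − 42.524·y = -2767.982538
  67.866·x − 2.090·y = -1884.986109
det = 54.352·-2.090 − -42.524·67.866 = 2772.338104
x = (-2767.982538·-2.090 − -42.524·-1884.986109) / 2772.338104 = -26.826478
y = (54.352·-1884.986109 − -2767.982538·67.866) / 2772.338104 = 30.804013
|P − Q| = √((-26.826478 − 3.406)² + (30.804013 − -34.048)²) = 71.552682

71.553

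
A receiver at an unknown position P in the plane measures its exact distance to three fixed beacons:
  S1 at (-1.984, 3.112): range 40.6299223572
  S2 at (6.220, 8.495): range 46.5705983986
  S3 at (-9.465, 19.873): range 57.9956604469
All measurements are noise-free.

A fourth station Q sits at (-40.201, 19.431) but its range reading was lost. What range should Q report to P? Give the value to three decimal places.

69.107

eq1: (x + 1.984)² + (y − 3.112)² = 40.6299223572²
eq2: (x − 6.220)² + (y − 8.495)² = 46.5705983986²
eq3: (x + 9.465)² + (y − 19.873)² = 57.9956604469²
eq3−eq1, eq3−eq2 (x²,y² cancel):
  14.962·x − 33.522·y = 1241.804486
  31.370·x − 22.756·y = 821.007066
det = 14.962·-22.756 − -33.522·31.370 = 711.109868
x = (1241.804486·-22.756 − -33.522·821.007066) / 711.109868 = -1.035992
y = (14.962·821.007066 − 1241.804486·31.370) / 711.109868 = -37.506861
|P − Q| = √((-1.035992 − -40.201)² + (-37.506861 − 19.431)²) = 69.107293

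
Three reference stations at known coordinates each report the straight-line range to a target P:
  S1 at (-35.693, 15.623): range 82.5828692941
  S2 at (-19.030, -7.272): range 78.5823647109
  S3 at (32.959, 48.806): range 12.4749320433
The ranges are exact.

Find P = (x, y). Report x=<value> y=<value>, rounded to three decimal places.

x=42.835 y=41.184

eq1: (x + 35.693)² + (y − 15.623)² = 82.5828692941²
eq2: (x + 19.030)² + (y + 7.272)² = 78.5823647109²
eq3: (x − 32.959)² + (y − 48.806)² = 12.4749320433²
eq2−eq1, eq2−eq3 (x²,y² cancel):
  -33.326·x + 45.790·y = 458.303237
  103.978·x + 112.156·y = 9072.862547
det = -33.326·112.156 − 45.790·103.978 = -8498.863476
x = (458.303237·112.156 − 45.790·9072.862547) / -8498.863476 = 42.834541
y = (-33.326·9072.862547 − 458.303237·103.978) / -8498.863476 = 41.183821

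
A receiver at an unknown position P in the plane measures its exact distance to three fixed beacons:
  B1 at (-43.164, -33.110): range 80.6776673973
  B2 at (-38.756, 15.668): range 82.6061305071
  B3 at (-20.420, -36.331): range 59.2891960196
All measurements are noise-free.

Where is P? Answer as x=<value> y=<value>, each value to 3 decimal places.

eq1: (x + 43.164)² + (y + 33.110)² = 80.6776673973²
eq2: (x + 38.756)² + (y − 15.668)² = 82.6061305071²
eq3: (x + 20.420)² + (y + 36.331)² = 59.2891960196²
eq2−eq3, eq2−eq1 (x²,y² cancel):
  36.672·x − 103.998·y = 3297.968234
  -8.816·x − 97.556·y = 1526.776017
det = 36.672·-97.556 − -103.998·-8.816 = -4494.420000
x = (3297.968234·-97.556 − -103.998·1526.776017) / -4494.420000 = 36.257167
y = (36.672·1526.776017 − 3297.968234·-8.816) / -4494.420000 = -18.926762

x=36.257 y=-18.927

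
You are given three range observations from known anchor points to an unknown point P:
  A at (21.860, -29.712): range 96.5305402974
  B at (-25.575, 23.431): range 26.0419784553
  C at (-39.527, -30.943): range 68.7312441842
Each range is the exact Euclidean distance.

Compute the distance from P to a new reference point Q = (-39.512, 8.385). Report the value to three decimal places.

30.038

eq1: (x − 21.860)² + (y + 29.712)² = 96.5305402974²
eq2: (x + 25.575)² + (y − 23.431)² = 26.0419784553²
eq3: (x + 39.527)² + (y + 30.943)² = 68.7312441842²
eq2−eq1, eq2−eq3 (x²,y² cancel):
  94.870·x − 106.286·y = -8482.390410
  -27.904·x − 108.748·y = -2729.038693
det = 94.870·-108.748 − -106.286·-27.904 = -13282.727304
x = (-8482.390410·-108.748 − -106.286·-2729.038693) / -13282.727304 = -47.609529
y = (94.870·-2729.038693 − -8482.390410·-27.904) / -13282.727304 = 37.311353
|P − Q| = √((-47.609529 − -39.512)² + (37.311353 − 8.385)²) = 30.038373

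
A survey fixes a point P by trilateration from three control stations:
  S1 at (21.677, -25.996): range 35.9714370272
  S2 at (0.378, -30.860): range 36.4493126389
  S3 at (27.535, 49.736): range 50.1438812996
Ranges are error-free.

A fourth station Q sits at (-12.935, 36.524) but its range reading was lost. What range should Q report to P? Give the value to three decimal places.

35.491

eq1: (x − 21.677)² + (y + 25.996)² = 35.9714370272²
eq2: (x − 0.378)² + (y + 30.860)² = 36.4493126389²
eq3: (x − 27.535)² + (y − 49.736)² = 50.1438812996²
eq2−eq3, eq2−eq1 (x²,y² cancel):
  54.314·x + 161.192·y = 1093.506997
  42.598·x + 9.728·y = 227.809971
det = 54.314·9.728 − 161.192·42.598 = -6338.090224
x = (1093.506997·9.728 − 161.192·227.809971) / -6338.090224 = 4.115358
y = (54.314·227.809971 − 1093.506997·42.598) / -6338.090224 = 5.397200
|P − Q| = √((4.115358 − -12.935)² + (5.397200 − 36.524)²) = 35.490737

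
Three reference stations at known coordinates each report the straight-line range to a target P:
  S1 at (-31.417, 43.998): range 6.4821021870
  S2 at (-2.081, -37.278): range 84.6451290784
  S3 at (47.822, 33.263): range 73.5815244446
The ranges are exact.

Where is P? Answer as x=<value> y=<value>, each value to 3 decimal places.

x=-24.939 y=44.222

eq1: (x + 31.417)² + (y − 43.998)² = 6.4821021870²
eq2: (x + 2.081)² + (y + 37.278)² = 84.6451290784²
eq3: (x − 47.822)² + (y − 33.263)² = 73.5815244446²
eq3−eq2, eq3−eq1 (x²,y² cancel):
  -99.806·x − 141.082·y = -3749.948145
  -158.478·x + 21.470·y = 4901.704131
det = -99.806·21.470 − -141.082·-158.478 = -24501.228016
x = (-3749.948145·21.470 − -141.082·4901.704131) / -24501.228016 = -24.938784
y = (-99.806·4901.704131 − -3749.948145·-158.478) / -24501.228016 = 44.222427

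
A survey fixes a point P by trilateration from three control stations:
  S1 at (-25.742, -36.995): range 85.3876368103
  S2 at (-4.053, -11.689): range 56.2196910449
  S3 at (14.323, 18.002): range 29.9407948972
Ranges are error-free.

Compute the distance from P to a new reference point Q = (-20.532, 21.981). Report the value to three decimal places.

eq1: (x + 25.742)² + (y + 36.995)² = 85.3876368103²
eq2: (x + 4.053)² + (y + 11.689)² = 56.2196910449²
eq3: (x − 14.323)² + (y − 18.002)² = 29.9407948972²
eq1−eq2, eq1−eq3 (x²,y² cancel):
  43.378·x + 50.612·y = 2252.173800
  80.130·x + 109.994·y = 4892.537065
det = 43.378·109.994 − 50.612·80.130 = 715.780172
x = (2252.173800·109.994 − 50.612·4892.537065) / 715.780172 = 0.146021
y = (43.378·4892.537065 − 2252.173800·80.130) / 715.780172 = 44.373660
|P − Q| = √((0.146021 − -20.532)² + (44.373660 − 21.981)²) = 30.479695

30.480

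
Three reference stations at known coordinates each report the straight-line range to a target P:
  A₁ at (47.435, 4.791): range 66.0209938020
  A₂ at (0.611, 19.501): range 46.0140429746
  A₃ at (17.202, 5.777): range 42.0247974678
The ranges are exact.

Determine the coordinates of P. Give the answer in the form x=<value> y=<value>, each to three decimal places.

eq1: (x − 47.435)² + (y − 4.791)² = 66.0209938020²
eq2: (x − 0.611)² + (y − 19.501)² = 46.0140429746²
eq3: (x − 17.202)² + (y − 5.777)² = 42.0247974678²
eq2−eq3, eq2−eq1 (x²,y² cancel):
  33.182·x − 27.448·y = 299.828760
  93.648·x − 29.420·y = -349.108888
det = 33.182·-29.420 − -27.448·93.648 = 1594.235864
x = (299.828760·-29.420 − -27.448·-349.108888) / 1594.235864 = -11.543651
y = (33.182·-349.108888 − 299.828760·93.648) / 1594.235864 = -24.878687

x=-11.544 y=-24.879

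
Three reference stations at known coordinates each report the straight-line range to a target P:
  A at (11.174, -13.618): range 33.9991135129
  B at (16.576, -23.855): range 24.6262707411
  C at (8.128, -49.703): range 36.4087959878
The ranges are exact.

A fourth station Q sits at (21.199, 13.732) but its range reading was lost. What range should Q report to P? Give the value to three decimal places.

49.265

eq1: (x − 11.174)² + (y + 13.618)² = 33.9991135129²
eq2: (x − 16.576)² + (y + 23.855)² = 24.6262707411²
eq3: (x − 8.128)² + (y + 49.703)² = 36.4087959878²
eq2−eq1, eq2−eq3 (x²,y² cancel):
  -10.804·x + 20.474·y = -1083.003110
  -16.896·x − 51.696·y = 973.480577
det = -10.804·-51.696 − 20.474·-16.896 = 904.452288
x = (-1083.003110·-51.696 − 20.474·973.480577) / 904.452288 = 39.864886
y = (-10.804·973.480577 − -1083.003110·-16.896) / 904.452288 = -31.860061
|P − Q| = √((39.864886 − 21.199)² + (-31.860061 − 13.732)²) = 49.265112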